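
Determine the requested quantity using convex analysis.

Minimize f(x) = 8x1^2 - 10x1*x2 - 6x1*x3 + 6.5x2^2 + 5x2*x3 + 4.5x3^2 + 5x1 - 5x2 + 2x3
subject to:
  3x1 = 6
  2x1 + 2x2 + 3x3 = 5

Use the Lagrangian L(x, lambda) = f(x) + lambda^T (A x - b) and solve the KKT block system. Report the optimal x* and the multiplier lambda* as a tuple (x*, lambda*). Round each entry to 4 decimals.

Form the Lagrangian:
  L(x, lambda) = (1/2) x^T Q x + c^T x + lambda^T (A x - b)
Stationarity (grad_x L = 0): Q x + c + A^T lambda = 0.
Primal feasibility: A x = b.

This gives the KKT block system:
  [ Q   A^T ] [ x     ]   [-c ]
  [ A    0  ] [ lambda ] = [ b ]

Solving the linear system:
  x*      = (2, 1.8065, -0.871)
  lambda* = (-10.0108, 2.9355)
  f(x*)   = 22.3065

x* = (2, 1.8065, -0.871), lambda* = (-10.0108, 2.9355)


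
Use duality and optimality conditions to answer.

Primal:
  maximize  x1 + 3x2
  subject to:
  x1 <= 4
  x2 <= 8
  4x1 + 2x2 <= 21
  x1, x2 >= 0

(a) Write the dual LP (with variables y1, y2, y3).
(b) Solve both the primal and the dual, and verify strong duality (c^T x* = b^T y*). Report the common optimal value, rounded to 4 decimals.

The standard primal-dual pair for 'max c^T x s.t. A x <= b, x >= 0' is:
  Dual:  min b^T y  s.t.  A^T y >= c,  y >= 0.

So the dual LP is:
  minimize  4y1 + 8y2 + 21y3
  subject to:
    y1 + 4y3 >= 1
    y2 + 2y3 >= 3
    y1, y2, y3 >= 0

Solving the primal: x* = (1.25, 8).
  primal value c^T x* = 25.25.
Solving the dual: y* = (0, 2.5, 0.25).
  dual value b^T y* = 25.25.
Strong duality: c^T x* = b^T y*. Confirmed.

25.25


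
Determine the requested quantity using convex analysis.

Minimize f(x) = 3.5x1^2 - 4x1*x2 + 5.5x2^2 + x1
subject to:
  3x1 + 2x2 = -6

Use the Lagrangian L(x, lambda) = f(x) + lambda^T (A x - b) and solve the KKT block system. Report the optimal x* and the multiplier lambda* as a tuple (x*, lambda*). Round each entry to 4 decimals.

Form the Lagrangian:
  L(x, lambda) = (1/2) x^T Q x + c^T x + lambda^T (A x - b)
Stationarity (grad_x L = 0): Q x + c + A^T lambda = 0.
Primal feasibility: A x = b.

This gives the KKT block system:
  [ Q   A^T ] [ x     ]   [-c ]
  [ A    0  ] [ lambda ] = [ b ]

Solving the linear system:
  x*      = (-1.4286, -0.8571)
  lambda* = (1.8571)
  f(x*)   = 4.8571

x* = (-1.4286, -0.8571), lambda* = (1.8571)


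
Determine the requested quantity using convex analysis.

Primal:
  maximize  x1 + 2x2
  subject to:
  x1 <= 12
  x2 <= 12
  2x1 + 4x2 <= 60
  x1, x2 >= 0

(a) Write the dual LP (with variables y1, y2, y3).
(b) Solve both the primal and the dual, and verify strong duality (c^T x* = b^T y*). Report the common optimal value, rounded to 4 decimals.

The standard primal-dual pair for 'max c^T x s.t. A x <= b, x >= 0' is:
  Dual:  min b^T y  s.t.  A^T y >= c,  y >= 0.

So the dual LP is:
  minimize  12y1 + 12y2 + 60y3
  subject to:
    y1 + 2y3 >= 1
    y2 + 4y3 >= 2
    y1, y2, y3 >= 0

Solving the primal: x* = (6, 12).
  primal value c^T x* = 30.
Solving the dual: y* = (0, 0, 0.5).
  dual value b^T y* = 30.
Strong duality: c^T x* = b^T y*. Confirmed.

30


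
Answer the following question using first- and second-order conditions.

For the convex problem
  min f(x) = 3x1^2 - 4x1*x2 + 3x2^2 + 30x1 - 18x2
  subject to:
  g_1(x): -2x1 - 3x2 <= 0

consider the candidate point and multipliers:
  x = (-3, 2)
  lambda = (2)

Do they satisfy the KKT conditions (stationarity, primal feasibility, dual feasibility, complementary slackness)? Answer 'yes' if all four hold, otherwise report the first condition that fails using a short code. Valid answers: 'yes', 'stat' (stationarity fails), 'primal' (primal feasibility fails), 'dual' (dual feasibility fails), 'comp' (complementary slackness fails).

Gradient of f: grad f(x) = Q x + c = (4, 6)
Constraint values g_i(x) = a_i^T x - b_i:
  g_1((-3, 2)) = 0
Stationarity residual: grad f(x) + sum_i lambda_i a_i = (0, 0)
  -> stationarity OK
Primal feasibility (all g_i <= 0): OK
Dual feasibility (all lambda_i >= 0): OK
Complementary slackness (lambda_i * g_i(x) = 0 for all i): OK

Verdict: yes, KKT holds.

yes


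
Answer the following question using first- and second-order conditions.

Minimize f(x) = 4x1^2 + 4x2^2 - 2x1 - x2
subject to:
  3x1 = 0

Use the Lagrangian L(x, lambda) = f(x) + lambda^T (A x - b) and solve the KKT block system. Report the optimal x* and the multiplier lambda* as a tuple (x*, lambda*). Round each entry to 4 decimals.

Form the Lagrangian:
  L(x, lambda) = (1/2) x^T Q x + c^T x + lambda^T (A x - b)
Stationarity (grad_x L = 0): Q x + c + A^T lambda = 0.
Primal feasibility: A x = b.

This gives the KKT block system:
  [ Q   A^T ] [ x     ]   [-c ]
  [ A    0  ] [ lambda ] = [ b ]

Solving the linear system:
  x*      = (0, 0.125)
  lambda* = (0.6667)
  f(x*)   = -0.0625

x* = (0, 0.125), lambda* = (0.6667)


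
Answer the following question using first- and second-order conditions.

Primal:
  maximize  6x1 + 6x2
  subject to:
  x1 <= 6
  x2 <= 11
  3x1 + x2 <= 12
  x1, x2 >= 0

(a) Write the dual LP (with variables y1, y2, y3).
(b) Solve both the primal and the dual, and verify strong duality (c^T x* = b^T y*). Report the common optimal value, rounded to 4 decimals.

The standard primal-dual pair for 'max c^T x s.t. A x <= b, x >= 0' is:
  Dual:  min b^T y  s.t.  A^T y >= c,  y >= 0.

So the dual LP is:
  minimize  6y1 + 11y2 + 12y3
  subject to:
    y1 + 3y3 >= 6
    y2 + y3 >= 6
    y1, y2, y3 >= 0

Solving the primal: x* = (0.3333, 11).
  primal value c^T x* = 68.
Solving the dual: y* = (0, 4, 2).
  dual value b^T y* = 68.
Strong duality: c^T x* = b^T y*. Confirmed.

68


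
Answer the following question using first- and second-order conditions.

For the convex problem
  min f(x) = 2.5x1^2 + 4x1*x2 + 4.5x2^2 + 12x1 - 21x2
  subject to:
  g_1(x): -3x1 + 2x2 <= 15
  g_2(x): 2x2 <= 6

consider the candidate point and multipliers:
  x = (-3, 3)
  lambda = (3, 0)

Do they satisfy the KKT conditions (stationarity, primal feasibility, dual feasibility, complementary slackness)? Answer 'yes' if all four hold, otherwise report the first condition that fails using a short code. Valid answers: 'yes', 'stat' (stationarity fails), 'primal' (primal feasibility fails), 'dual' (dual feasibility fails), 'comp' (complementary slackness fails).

Gradient of f: grad f(x) = Q x + c = (9, -6)
Constraint values g_i(x) = a_i^T x - b_i:
  g_1((-3, 3)) = 0
  g_2((-3, 3)) = 0
Stationarity residual: grad f(x) + sum_i lambda_i a_i = (0, 0)
  -> stationarity OK
Primal feasibility (all g_i <= 0): OK
Dual feasibility (all lambda_i >= 0): OK
Complementary slackness (lambda_i * g_i(x) = 0 for all i): OK

Verdict: yes, KKT holds.

yes


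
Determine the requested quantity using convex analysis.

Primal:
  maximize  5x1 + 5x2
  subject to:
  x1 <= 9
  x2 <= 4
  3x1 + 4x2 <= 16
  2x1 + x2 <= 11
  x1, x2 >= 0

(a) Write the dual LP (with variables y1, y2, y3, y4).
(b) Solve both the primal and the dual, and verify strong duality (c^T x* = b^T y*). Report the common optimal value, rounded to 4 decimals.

The standard primal-dual pair for 'max c^T x s.t. A x <= b, x >= 0' is:
  Dual:  min b^T y  s.t.  A^T y >= c,  y >= 0.

So the dual LP is:
  minimize  9y1 + 4y2 + 16y3 + 11y4
  subject to:
    y1 + 3y3 + 2y4 >= 5
    y2 + 4y3 + y4 >= 5
    y1, y2, y3, y4 >= 0

Solving the primal: x* = (5.3333, 0).
  primal value c^T x* = 26.6667.
Solving the dual: y* = (0, 0, 1.6667, 0).
  dual value b^T y* = 26.6667.
Strong duality: c^T x* = b^T y*. Confirmed.

26.6667


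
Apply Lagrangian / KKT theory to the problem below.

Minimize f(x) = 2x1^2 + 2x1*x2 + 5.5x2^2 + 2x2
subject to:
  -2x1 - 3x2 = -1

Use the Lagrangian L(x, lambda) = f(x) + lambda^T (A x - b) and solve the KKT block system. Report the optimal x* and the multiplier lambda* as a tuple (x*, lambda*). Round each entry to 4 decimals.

Form the Lagrangian:
  L(x, lambda) = (1/2) x^T Q x + c^T x + lambda^T (A x - b)
Stationarity (grad_x L = 0): Q x + c + A^T lambda = 0.
Primal feasibility: A x = b.

This gives the KKT block system:
  [ Q   A^T ] [ x     ]   [-c ]
  [ A    0  ] [ lambda ] = [ b ]

Solving the linear system:
  x*      = (0.5, 0)
  lambda* = (1)
  f(x*)   = 0.5

x* = (0.5, 0), lambda* = (1)


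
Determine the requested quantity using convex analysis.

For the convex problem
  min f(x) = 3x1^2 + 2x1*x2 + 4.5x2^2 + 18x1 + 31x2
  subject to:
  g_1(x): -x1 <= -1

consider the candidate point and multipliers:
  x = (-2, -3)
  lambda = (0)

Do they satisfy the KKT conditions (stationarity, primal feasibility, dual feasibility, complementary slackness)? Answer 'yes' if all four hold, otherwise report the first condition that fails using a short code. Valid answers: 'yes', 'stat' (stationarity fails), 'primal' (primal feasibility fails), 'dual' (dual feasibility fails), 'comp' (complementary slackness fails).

Gradient of f: grad f(x) = Q x + c = (0, 0)
Constraint values g_i(x) = a_i^T x - b_i:
  g_1((-2, -3)) = 3
Stationarity residual: grad f(x) + sum_i lambda_i a_i = (0, 0)
  -> stationarity OK
Primal feasibility (all g_i <= 0): FAILS
Dual feasibility (all lambda_i >= 0): OK
Complementary slackness (lambda_i * g_i(x) = 0 for all i): OK

Verdict: the first failing condition is primal_feasibility -> primal.

primal


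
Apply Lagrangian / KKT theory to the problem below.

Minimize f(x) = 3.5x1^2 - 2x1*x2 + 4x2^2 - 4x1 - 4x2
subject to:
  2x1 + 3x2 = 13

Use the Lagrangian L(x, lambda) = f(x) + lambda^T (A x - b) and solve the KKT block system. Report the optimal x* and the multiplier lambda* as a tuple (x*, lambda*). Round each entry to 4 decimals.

Form the Lagrangian:
  L(x, lambda) = (1/2) x^T Q x + c^T x + lambda^T (A x - b)
Stationarity (grad_x L = 0): Q x + c + A^T lambda = 0.
Primal feasibility: A x = b.

This gives the KKT block system:
  [ Q   A^T ] [ x     ]   [-c ]
  [ A    0  ] [ lambda ] = [ b ]

Solving the linear system:
  x*      = (2.5042, 2.6639)
  lambda* = (-4.1008)
  f(x*)   = 16.3193

x* = (2.5042, 2.6639), lambda* = (-4.1008)


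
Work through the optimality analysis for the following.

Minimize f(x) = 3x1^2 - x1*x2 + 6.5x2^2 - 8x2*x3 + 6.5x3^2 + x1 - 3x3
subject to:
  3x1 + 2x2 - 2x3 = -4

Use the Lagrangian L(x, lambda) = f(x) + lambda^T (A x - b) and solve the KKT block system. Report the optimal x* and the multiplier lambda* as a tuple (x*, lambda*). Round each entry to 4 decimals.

Form the Lagrangian:
  L(x, lambda) = (1/2) x^T Q x + c^T x + lambda^T (A x - b)
Stationarity (grad_x L = 0): Q x + c + A^T lambda = 0.
Primal feasibility: A x = b.

This gives the KKT block system:
  [ Q   A^T ] [ x     ]   [-c ]
  [ A    0  ] [ lambda ] = [ b ]

Solving the linear system:
  x*      = (-0.9976, -0.0516, 0.4521)
  lambda* = (1.6446)
  f(x*)   = 2.1124

x* = (-0.9976, -0.0516, 0.4521), lambda* = (1.6446)


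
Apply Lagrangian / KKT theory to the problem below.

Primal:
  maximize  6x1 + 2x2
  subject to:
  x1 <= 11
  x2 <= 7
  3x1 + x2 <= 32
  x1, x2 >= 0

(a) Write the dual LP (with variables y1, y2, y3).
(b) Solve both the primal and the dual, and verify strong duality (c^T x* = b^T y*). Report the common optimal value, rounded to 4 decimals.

The standard primal-dual pair for 'max c^T x s.t. A x <= b, x >= 0' is:
  Dual:  min b^T y  s.t.  A^T y >= c,  y >= 0.

So the dual LP is:
  minimize  11y1 + 7y2 + 32y3
  subject to:
    y1 + 3y3 >= 6
    y2 + y3 >= 2
    y1, y2, y3 >= 0

Solving the primal: x* = (10.6667, 0).
  primal value c^T x* = 64.
Solving the dual: y* = (0, 0, 2).
  dual value b^T y* = 64.
Strong duality: c^T x* = b^T y*. Confirmed.

64


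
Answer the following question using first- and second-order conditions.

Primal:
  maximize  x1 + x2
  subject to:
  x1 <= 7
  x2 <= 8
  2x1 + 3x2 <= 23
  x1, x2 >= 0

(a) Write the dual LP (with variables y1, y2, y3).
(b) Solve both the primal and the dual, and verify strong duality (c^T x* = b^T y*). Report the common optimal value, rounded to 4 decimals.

The standard primal-dual pair for 'max c^T x s.t. A x <= b, x >= 0' is:
  Dual:  min b^T y  s.t.  A^T y >= c,  y >= 0.

So the dual LP is:
  minimize  7y1 + 8y2 + 23y3
  subject to:
    y1 + 2y3 >= 1
    y2 + 3y3 >= 1
    y1, y2, y3 >= 0

Solving the primal: x* = (7, 3).
  primal value c^T x* = 10.
Solving the dual: y* = (0.3333, 0, 0.3333).
  dual value b^T y* = 10.
Strong duality: c^T x* = b^T y*. Confirmed.

10


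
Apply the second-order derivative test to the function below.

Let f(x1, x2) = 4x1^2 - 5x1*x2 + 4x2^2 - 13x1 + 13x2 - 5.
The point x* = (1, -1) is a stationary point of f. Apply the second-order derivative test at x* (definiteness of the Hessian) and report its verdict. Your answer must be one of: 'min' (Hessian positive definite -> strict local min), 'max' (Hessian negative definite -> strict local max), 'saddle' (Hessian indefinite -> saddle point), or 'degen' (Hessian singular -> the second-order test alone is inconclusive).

Compute the Hessian H = grad^2 f:
  H = [[8, -5], [-5, 8]]
Verify stationarity: grad f(x*) = H x* + g = (0, 0).
Eigenvalues of H: 3, 13.
Both eigenvalues > 0, so H is positive definite -> x* is a strict local min.

min


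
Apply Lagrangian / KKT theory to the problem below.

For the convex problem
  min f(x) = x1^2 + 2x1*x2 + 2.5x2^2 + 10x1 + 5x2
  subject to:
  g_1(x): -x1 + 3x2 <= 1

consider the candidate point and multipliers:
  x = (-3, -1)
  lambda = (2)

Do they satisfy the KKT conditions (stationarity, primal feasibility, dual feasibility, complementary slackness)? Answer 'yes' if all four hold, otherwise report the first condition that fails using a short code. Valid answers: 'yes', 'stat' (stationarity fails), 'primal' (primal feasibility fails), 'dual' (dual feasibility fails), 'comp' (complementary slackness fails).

Gradient of f: grad f(x) = Q x + c = (2, -6)
Constraint values g_i(x) = a_i^T x - b_i:
  g_1((-3, -1)) = -1
Stationarity residual: grad f(x) + sum_i lambda_i a_i = (0, 0)
  -> stationarity OK
Primal feasibility (all g_i <= 0): OK
Dual feasibility (all lambda_i >= 0): OK
Complementary slackness (lambda_i * g_i(x) = 0 for all i): FAILS

Verdict: the first failing condition is complementary_slackness -> comp.

comp


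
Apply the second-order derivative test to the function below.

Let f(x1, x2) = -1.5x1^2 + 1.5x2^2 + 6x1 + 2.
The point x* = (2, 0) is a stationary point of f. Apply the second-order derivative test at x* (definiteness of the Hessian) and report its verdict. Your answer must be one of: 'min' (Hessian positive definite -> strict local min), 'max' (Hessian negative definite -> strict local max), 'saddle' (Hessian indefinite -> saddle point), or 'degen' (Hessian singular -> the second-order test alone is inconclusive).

Compute the Hessian H = grad^2 f:
  H = [[-3, 0], [0, 3]]
Verify stationarity: grad f(x*) = H x* + g = (0, 0).
Eigenvalues of H: -3, 3.
Eigenvalues have mixed signs, so H is indefinite -> x* is a saddle point.

saddle


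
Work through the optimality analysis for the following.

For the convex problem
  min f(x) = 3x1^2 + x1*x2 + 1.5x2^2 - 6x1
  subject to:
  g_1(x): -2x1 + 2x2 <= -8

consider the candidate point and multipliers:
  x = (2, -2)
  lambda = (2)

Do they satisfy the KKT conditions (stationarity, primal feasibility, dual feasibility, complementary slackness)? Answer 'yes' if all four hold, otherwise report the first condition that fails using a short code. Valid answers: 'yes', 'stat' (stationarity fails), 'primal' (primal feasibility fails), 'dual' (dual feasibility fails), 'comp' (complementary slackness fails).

Gradient of f: grad f(x) = Q x + c = (4, -4)
Constraint values g_i(x) = a_i^T x - b_i:
  g_1((2, -2)) = 0
Stationarity residual: grad f(x) + sum_i lambda_i a_i = (0, 0)
  -> stationarity OK
Primal feasibility (all g_i <= 0): OK
Dual feasibility (all lambda_i >= 0): OK
Complementary slackness (lambda_i * g_i(x) = 0 for all i): OK

Verdict: yes, KKT holds.

yes


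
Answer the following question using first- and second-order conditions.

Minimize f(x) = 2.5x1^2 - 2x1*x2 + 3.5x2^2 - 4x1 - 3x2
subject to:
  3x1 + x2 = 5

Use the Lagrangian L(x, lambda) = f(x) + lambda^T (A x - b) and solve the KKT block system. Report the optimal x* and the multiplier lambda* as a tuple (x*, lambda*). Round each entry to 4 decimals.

Form the Lagrangian:
  L(x, lambda) = (1/2) x^T Q x + c^T x + lambda^T (A x - b)
Stationarity (grad_x L = 0): Q x + c + A^T lambda = 0.
Primal feasibility: A x = b.

This gives the KKT block system:
  [ Q   A^T ] [ x     ]   [-c ]
  [ A    0  ] [ lambda ] = [ b ]

Solving the linear system:
  x*      = (1.375, 0.875)
  lambda* = (-0.375)
  f(x*)   = -3.125

x* = (1.375, 0.875), lambda* = (-0.375)


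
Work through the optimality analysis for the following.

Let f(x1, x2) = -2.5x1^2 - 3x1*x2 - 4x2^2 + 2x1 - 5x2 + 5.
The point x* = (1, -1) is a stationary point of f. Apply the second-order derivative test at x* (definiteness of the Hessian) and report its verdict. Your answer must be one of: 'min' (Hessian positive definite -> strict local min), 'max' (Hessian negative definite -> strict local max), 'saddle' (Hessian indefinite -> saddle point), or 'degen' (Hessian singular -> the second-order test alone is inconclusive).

Compute the Hessian H = grad^2 f:
  H = [[-5, -3], [-3, -8]]
Verify stationarity: grad f(x*) = H x* + g = (0, 0).
Eigenvalues of H: -9.8541, -3.1459.
Both eigenvalues < 0, so H is negative definite -> x* is a strict local max.

max


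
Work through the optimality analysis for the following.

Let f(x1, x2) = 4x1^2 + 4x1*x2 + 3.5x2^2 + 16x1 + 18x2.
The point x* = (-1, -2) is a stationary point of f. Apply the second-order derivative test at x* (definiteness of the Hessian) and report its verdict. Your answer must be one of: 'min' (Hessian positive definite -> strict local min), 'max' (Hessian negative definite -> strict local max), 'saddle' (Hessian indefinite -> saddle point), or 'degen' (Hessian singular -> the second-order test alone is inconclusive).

Compute the Hessian H = grad^2 f:
  H = [[8, 4], [4, 7]]
Verify stationarity: grad f(x*) = H x* + g = (0, 0).
Eigenvalues of H: 3.4689, 11.5311.
Both eigenvalues > 0, so H is positive definite -> x* is a strict local min.

min


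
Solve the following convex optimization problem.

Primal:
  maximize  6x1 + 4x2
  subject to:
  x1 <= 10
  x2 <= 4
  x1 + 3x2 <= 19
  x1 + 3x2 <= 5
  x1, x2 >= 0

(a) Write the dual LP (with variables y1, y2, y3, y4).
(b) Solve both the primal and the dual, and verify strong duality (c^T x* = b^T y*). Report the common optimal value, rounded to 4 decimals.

The standard primal-dual pair for 'max c^T x s.t. A x <= b, x >= 0' is:
  Dual:  min b^T y  s.t.  A^T y >= c,  y >= 0.

So the dual LP is:
  minimize  10y1 + 4y2 + 19y3 + 5y4
  subject to:
    y1 + y3 + y4 >= 6
    y2 + 3y3 + 3y4 >= 4
    y1, y2, y3, y4 >= 0

Solving the primal: x* = (5, 0).
  primal value c^T x* = 30.
Solving the dual: y* = (0, 0, 0, 6).
  dual value b^T y* = 30.
Strong duality: c^T x* = b^T y*. Confirmed.

30


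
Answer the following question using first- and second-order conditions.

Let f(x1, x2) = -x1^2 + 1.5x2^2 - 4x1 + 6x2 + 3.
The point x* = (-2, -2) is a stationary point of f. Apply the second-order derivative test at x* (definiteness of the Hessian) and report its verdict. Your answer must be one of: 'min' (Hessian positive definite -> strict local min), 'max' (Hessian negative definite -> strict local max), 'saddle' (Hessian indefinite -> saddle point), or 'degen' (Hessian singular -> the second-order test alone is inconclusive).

Compute the Hessian H = grad^2 f:
  H = [[-2, 0], [0, 3]]
Verify stationarity: grad f(x*) = H x* + g = (0, 0).
Eigenvalues of H: -2, 3.
Eigenvalues have mixed signs, so H is indefinite -> x* is a saddle point.

saddle


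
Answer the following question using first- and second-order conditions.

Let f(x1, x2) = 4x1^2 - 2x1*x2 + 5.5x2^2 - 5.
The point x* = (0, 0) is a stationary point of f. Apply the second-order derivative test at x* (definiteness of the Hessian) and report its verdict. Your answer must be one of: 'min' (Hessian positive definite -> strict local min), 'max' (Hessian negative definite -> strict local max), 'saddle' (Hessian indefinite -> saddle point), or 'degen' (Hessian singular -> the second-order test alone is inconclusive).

Compute the Hessian H = grad^2 f:
  H = [[8, -2], [-2, 11]]
Verify stationarity: grad f(x*) = H x* + g = (0, 0).
Eigenvalues of H: 7, 12.
Both eigenvalues > 0, so H is positive definite -> x* is a strict local min.

min


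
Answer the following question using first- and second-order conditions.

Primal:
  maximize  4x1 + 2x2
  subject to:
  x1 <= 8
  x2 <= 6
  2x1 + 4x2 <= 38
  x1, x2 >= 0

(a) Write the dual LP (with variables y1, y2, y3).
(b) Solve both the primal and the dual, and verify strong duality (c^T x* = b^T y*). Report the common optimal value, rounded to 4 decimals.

The standard primal-dual pair for 'max c^T x s.t. A x <= b, x >= 0' is:
  Dual:  min b^T y  s.t.  A^T y >= c,  y >= 0.

So the dual LP is:
  minimize  8y1 + 6y2 + 38y3
  subject to:
    y1 + 2y3 >= 4
    y2 + 4y3 >= 2
    y1, y2, y3 >= 0

Solving the primal: x* = (8, 5.5).
  primal value c^T x* = 43.
Solving the dual: y* = (3, 0, 0.5).
  dual value b^T y* = 43.
Strong duality: c^T x* = b^T y*. Confirmed.

43


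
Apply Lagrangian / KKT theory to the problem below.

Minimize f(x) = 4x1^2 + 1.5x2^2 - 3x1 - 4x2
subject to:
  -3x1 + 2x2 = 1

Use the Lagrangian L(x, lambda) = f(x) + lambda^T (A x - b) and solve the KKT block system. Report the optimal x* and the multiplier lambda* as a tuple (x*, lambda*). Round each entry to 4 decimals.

Form the Lagrangian:
  L(x, lambda) = (1/2) x^T Q x + c^T x + lambda^T (A x - b)
Stationarity (grad_x L = 0): Q x + c + A^T lambda = 0.
Primal feasibility: A x = b.

This gives the KKT block system:
  [ Q   A^T ] [ x     ]   [-c ]
  [ A    0  ] [ lambda ] = [ b ]

Solving the linear system:
  x*      = (0.4576, 1.1864)
  lambda* = (0.2203)
  f(x*)   = -3.1695

x* = (0.4576, 1.1864), lambda* = (0.2203)


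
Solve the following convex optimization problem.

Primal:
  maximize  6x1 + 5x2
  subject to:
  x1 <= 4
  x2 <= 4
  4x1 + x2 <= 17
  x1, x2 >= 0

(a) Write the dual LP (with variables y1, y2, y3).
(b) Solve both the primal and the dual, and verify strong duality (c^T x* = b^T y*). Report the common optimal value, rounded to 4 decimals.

The standard primal-dual pair for 'max c^T x s.t. A x <= b, x >= 0' is:
  Dual:  min b^T y  s.t.  A^T y >= c,  y >= 0.

So the dual LP is:
  minimize  4y1 + 4y2 + 17y3
  subject to:
    y1 + 4y3 >= 6
    y2 + y3 >= 5
    y1, y2, y3 >= 0

Solving the primal: x* = (3.25, 4).
  primal value c^T x* = 39.5.
Solving the dual: y* = (0, 3.5, 1.5).
  dual value b^T y* = 39.5.
Strong duality: c^T x* = b^T y*. Confirmed.

39.5


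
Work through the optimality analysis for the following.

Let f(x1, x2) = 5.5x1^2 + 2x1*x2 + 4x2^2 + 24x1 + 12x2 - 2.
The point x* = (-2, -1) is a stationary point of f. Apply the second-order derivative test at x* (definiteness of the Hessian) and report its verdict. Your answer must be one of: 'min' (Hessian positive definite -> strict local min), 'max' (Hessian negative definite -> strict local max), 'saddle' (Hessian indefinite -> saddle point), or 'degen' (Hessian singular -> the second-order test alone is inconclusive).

Compute the Hessian H = grad^2 f:
  H = [[11, 2], [2, 8]]
Verify stationarity: grad f(x*) = H x* + g = (0, 0).
Eigenvalues of H: 7, 12.
Both eigenvalues > 0, so H is positive definite -> x* is a strict local min.

min


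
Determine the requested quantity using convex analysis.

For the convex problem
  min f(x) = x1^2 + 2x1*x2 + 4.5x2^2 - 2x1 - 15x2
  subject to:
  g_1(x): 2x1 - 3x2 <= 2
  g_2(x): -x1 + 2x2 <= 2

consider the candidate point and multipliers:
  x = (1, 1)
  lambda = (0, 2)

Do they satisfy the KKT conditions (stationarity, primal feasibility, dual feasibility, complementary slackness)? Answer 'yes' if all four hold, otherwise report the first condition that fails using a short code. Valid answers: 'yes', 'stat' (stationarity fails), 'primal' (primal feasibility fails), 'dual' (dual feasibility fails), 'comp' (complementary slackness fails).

Gradient of f: grad f(x) = Q x + c = (2, -4)
Constraint values g_i(x) = a_i^T x - b_i:
  g_1((1, 1)) = -3
  g_2((1, 1)) = -1
Stationarity residual: grad f(x) + sum_i lambda_i a_i = (0, 0)
  -> stationarity OK
Primal feasibility (all g_i <= 0): OK
Dual feasibility (all lambda_i >= 0): OK
Complementary slackness (lambda_i * g_i(x) = 0 for all i): FAILS

Verdict: the first failing condition is complementary_slackness -> comp.

comp


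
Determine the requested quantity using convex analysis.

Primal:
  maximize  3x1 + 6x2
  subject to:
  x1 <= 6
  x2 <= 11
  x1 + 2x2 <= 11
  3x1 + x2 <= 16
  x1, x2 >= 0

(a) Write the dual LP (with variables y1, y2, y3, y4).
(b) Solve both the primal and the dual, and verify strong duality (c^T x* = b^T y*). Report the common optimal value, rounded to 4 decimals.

The standard primal-dual pair for 'max c^T x s.t. A x <= b, x >= 0' is:
  Dual:  min b^T y  s.t.  A^T y >= c,  y >= 0.

So the dual LP is:
  minimize  6y1 + 11y2 + 11y3 + 16y4
  subject to:
    y1 + y3 + 3y4 >= 3
    y2 + 2y3 + y4 >= 6
    y1, y2, y3, y4 >= 0

Solving the primal: x* = (4.2, 3.4).
  primal value c^T x* = 33.
Solving the dual: y* = (0, 0, 3, 0).
  dual value b^T y* = 33.
Strong duality: c^T x* = b^T y*. Confirmed.

33


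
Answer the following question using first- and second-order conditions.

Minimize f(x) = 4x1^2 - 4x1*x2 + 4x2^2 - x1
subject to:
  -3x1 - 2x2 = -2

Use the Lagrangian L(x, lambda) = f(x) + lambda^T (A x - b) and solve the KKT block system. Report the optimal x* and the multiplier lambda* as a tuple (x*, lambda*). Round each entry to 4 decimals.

Form the Lagrangian:
  L(x, lambda) = (1/2) x^T Q x + c^T x + lambda^T (A x - b)
Stationarity (grad_x L = 0): Q x + c + A^T lambda = 0.
Primal feasibility: A x = b.

This gives the KKT block system:
  [ Q   A^T ] [ x     ]   [-c ]
  [ A    0  ] [ lambda ] = [ b ]

Solving the linear system:
  x*      = (0.4474, 0.3289)
  lambda* = (0.4211)
  f(x*)   = 0.1974

x* = (0.4474, 0.3289), lambda* = (0.4211)


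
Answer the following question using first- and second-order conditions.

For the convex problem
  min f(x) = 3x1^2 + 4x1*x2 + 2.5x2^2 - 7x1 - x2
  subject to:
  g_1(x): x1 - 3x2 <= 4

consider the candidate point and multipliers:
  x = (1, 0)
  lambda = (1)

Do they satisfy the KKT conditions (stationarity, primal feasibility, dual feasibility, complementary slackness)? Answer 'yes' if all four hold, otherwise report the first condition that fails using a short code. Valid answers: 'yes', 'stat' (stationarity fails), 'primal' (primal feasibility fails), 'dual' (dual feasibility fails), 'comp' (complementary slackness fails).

Gradient of f: grad f(x) = Q x + c = (-1, 3)
Constraint values g_i(x) = a_i^T x - b_i:
  g_1((1, 0)) = -3
Stationarity residual: grad f(x) + sum_i lambda_i a_i = (0, 0)
  -> stationarity OK
Primal feasibility (all g_i <= 0): OK
Dual feasibility (all lambda_i >= 0): OK
Complementary slackness (lambda_i * g_i(x) = 0 for all i): FAILS

Verdict: the first failing condition is complementary_slackness -> comp.

comp


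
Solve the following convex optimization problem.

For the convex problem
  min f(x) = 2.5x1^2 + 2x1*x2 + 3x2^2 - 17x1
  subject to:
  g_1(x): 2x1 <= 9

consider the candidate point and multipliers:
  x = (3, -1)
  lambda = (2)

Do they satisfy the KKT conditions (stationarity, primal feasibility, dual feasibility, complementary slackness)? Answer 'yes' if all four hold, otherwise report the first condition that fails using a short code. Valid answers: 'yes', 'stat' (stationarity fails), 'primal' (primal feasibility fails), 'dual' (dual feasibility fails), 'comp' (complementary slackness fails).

Gradient of f: grad f(x) = Q x + c = (-4, 0)
Constraint values g_i(x) = a_i^T x - b_i:
  g_1((3, -1)) = -3
Stationarity residual: grad f(x) + sum_i lambda_i a_i = (0, 0)
  -> stationarity OK
Primal feasibility (all g_i <= 0): OK
Dual feasibility (all lambda_i >= 0): OK
Complementary slackness (lambda_i * g_i(x) = 0 for all i): FAILS

Verdict: the first failing condition is complementary_slackness -> comp.

comp


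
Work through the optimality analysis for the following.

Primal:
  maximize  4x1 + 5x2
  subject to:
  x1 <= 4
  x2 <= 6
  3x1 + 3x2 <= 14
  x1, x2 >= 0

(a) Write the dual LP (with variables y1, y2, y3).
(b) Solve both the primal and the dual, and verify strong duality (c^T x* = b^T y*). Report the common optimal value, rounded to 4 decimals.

The standard primal-dual pair for 'max c^T x s.t. A x <= b, x >= 0' is:
  Dual:  min b^T y  s.t.  A^T y >= c,  y >= 0.

So the dual LP is:
  minimize  4y1 + 6y2 + 14y3
  subject to:
    y1 + 3y3 >= 4
    y2 + 3y3 >= 5
    y1, y2, y3 >= 0

Solving the primal: x* = (0, 4.6667).
  primal value c^T x* = 23.3333.
Solving the dual: y* = (0, 0, 1.6667).
  dual value b^T y* = 23.3333.
Strong duality: c^T x* = b^T y*. Confirmed.

23.3333


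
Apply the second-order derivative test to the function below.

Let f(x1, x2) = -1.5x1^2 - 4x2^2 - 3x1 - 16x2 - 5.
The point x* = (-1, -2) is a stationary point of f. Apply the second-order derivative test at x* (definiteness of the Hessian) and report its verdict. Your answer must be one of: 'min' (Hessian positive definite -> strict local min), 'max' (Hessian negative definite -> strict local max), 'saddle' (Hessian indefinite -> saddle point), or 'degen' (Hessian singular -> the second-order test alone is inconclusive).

Compute the Hessian H = grad^2 f:
  H = [[-3, 0], [0, -8]]
Verify stationarity: grad f(x*) = H x* + g = (0, 0).
Eigenvalues of H: -8, -3.
Both eigenvalues < 0, so H is negative definite -> x* is a strict local max.

max


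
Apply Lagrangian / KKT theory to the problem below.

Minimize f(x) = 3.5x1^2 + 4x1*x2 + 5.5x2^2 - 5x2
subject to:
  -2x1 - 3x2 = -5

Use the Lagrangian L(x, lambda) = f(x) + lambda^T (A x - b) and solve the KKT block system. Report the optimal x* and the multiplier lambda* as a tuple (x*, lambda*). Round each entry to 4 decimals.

Form the Lagrangian:
  L(x, lambda) = (1/2) x^T Q x + c^T x + lambda^T (A x - b)
Stationarity (grad_x L = 0): Q x + c + A^T lambda = 0.
Primal feasibility: A x = b.

This gives the KKT block system:
  [ Q   A^T ] [ x     ]   [-c ]
  [ A    0  ] [ lambda ] = [ b ]

Solving the linear system:
  x*      = (0.339, 1.4407)
  lambda* = (4.0678)
  f(x*)   = 6.5678

x* = (0.339, 1.4407), lambda* = (4.0678)


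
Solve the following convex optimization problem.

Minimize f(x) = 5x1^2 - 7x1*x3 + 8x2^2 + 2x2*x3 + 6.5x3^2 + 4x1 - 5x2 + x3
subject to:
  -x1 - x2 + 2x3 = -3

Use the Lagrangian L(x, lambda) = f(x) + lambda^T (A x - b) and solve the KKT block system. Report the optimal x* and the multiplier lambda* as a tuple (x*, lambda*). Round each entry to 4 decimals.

Form the Lagrangian:
  L(x, lambda) = (1/2) x^T Q x + c^T x + lambda^T (A x - b)
Stationarity (grad_x L = 0): Q x + c + A^T lambda = 0.
Primal feasibility: A x = b.

This gives the KKT block system:
  [ Q   A^T ] [ x     ]   [-c ]
  [ A    0  ] [ lambda ] = [ b ]

Solving the linear system:
  x*      = (-0.9414, 0.845, -1.5482)
  lambda* = (5.4234)
  f(x*)   = 3.3658

x* = (-0.9414, 0.845, -1.5482), lambda* = (5.4234)


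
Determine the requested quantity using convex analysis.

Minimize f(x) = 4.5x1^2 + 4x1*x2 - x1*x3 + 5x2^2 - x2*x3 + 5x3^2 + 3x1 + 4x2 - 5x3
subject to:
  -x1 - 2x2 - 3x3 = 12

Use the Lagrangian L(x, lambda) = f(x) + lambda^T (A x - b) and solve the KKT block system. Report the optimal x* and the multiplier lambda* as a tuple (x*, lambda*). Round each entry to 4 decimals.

Form the Lagrangian:
  L(x, lambda) = (1/2) x^T Q x + c^T x + lambda^T (A x - b)
Stationarity (grad_x L = 0): Q x + c + A^T lambda = 0.
Primal feasibility: A x = b.

This gives the KKT block system:
  [ Q   A^T ] [ x     ]   [-c ]
  [ A    0  ] [ lambda ] = [ b ]

Solving the linear system:
  x*      = (-0.6164, -2.1263, -2.377)
  lambda* = (-8.6758)
  f(x*)   = 52.82

x* = (-0.6164, -2.1263, -2.377), lambda* = (-8.6758)


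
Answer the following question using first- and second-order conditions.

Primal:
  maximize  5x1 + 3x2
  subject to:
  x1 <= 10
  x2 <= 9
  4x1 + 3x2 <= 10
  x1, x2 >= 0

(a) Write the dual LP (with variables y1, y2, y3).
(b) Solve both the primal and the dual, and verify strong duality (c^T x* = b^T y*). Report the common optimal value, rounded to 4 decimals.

The standard primal-dual pair for 'max c^T x s.t. A x <= b, x >= 0' is:
  Dual:  min b^T y  s.t.  A^T y >= c,  y >= 0.

So the dual LP is:
  minimize  10y1 + 9y2 + 10y3
  subject to:
    y1 + 4y3 >= 5
    y2 + 3y3 >= 3
    y1, y2, y3 >= 0

Solving the primal: x* = (2.5, 0).
  primal value c^T x* = 12.5.
Solving the dual: y* = (0, 0, 1.25).
  dual value b^T y* = 12.5.
Strong duality: c^T x* = b^T y*. Confirmed.

12.5


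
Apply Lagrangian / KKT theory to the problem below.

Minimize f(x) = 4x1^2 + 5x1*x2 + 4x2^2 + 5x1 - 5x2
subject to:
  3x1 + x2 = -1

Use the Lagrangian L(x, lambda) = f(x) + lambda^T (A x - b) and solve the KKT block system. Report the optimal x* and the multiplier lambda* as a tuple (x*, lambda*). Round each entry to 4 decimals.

Form the Lagrangian:
  L(x, lambda) = (1/2) x^T Q x + c^T x + lambda^T (A x - b)
Stationarity (grad_x L = 0): Q x + c + A^T lambda = 0.
Primal feasibility: A x = b.

This gives the KKT block system:
  [ Q   A^T ] [ x     ]   [-c ]
  [ A    0  ] [ lambda ] = [ b ]

Solving the linear system:
  x*      = (-0.78, 1.34)
  lambda* = (-1.82)
  f(x*)   = -6.21

x* = (-0.78, 1.34), lambda* = (-1.82)


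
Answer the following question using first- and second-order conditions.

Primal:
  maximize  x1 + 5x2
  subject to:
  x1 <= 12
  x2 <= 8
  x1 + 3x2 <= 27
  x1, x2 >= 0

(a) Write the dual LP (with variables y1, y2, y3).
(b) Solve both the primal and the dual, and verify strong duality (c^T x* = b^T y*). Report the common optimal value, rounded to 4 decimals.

The standard primal-dual pair for 'max c^T x s.t. A x <= b, x >= 0' is:
  Dual:  min b^T y  s.t.  A^T y >= c,  y >= 0.

So the dual LP is:
  minimize  12y1 + 8y2 + 27y3
  subject to:
    y1 + y3 >= 1
    y2 + 3y3 >= 5
    y1, y2, y3 >= 0

Solving the primal: x* = (3, 8).
  primal value c^T x* = 43.
Solving the dual: y* = (0, 2, 1).
  dual value b^T y* = 43.
Strong duality: c^T x* = b^T y*. Confirmed.

43


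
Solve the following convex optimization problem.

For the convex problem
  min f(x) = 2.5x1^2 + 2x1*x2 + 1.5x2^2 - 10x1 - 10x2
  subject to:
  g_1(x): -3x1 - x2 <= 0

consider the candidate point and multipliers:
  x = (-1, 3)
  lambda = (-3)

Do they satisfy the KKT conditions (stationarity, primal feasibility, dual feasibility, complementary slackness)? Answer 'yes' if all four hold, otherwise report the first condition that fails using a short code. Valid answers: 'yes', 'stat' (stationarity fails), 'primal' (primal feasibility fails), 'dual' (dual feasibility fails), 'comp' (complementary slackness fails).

Gradient of f: grad f(x) = Q x + c = (-9, -3)
Constraint values g_i(x) = a_i^T x - b_i:
  g_1((-1, 3)) = 0
Stationarity residual: grad f(x) + sum_i lambda_i a_i = (0, 0)
  -> stationarity OK
Primal feasibility (all g_i <= 0): OK
Dual feasibility (all lambda_i >= 0): FAILS
Complementary slackness (lambda_i * g_i(x) = 0 for all i): OK

Verdict: the first failing condition is dual_feasibility -> dual.

dual


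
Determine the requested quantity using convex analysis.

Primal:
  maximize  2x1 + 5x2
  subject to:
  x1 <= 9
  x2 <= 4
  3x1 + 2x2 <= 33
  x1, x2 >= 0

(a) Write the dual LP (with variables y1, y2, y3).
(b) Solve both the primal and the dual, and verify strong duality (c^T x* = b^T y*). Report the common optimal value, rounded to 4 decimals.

The standard primal-dual pair for 'max c^T x s.t. A x <= b, x >= 0' is:
  Dual:  min b^T y  s.t.  A^T y >= c,  y >= 0.

So the dual LP is:
  minimize  9y1 + 4y2 + 33y3
  subject to:
    y1 + 3y3 >= 2
    y2 + 2y3 >= 5
    y1, y2, y3 >= 0

Solving the primal: x* = (8.3333, 4).
  primal value c^T x* = 36.6667.
Solving the dual: y* = (0, 3.6667, 0.6667).
  dual value b^T y* = 36.6667.
Strong duality: c^T x* = b^T y*. Confirmed.

36.6667


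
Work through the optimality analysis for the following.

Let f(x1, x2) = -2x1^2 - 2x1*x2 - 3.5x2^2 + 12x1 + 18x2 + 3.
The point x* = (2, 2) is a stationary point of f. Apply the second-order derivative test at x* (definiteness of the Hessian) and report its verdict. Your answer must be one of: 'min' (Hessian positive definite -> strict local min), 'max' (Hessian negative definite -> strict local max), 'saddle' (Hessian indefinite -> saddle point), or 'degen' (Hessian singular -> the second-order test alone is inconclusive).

Compute the Hessian H = grad^2 f:
  H = [[-4, -2], [-2, -7]]
Verify stationarity: grad f(x*) = H x* + g = (0, 0).
Eigenvalues of H: -8, -3.
Both eigenvalues < 0, so H is negative definite -> x* is a strict local max.

max


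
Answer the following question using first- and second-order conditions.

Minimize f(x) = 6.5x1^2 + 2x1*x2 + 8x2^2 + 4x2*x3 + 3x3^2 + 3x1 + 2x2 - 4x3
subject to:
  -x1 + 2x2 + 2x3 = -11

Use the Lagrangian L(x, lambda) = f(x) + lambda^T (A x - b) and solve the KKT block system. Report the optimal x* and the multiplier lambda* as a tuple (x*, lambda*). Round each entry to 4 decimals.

Form the Lagrangian:
  L(x, lambda) = (1/2) x^T Q x + c^T x + lambda^T (A x - b)
Stationarity (grad_x L = 0): Q x + c + A^T lambda = 0.
Primal feasibility: A x = b.

This gives the KKT block system:
  [ Q   A^T ] [ x     ]   [-c ]
  [ A    0  ] [ lambda ] = [ b ]

Solving the linear system:
  x*      = (1.1584, -1.297, -3.6238)
  lambda* = (15.4653)
  f(x*)   = 92.7475

x* = (1.1584, -1.297, -3.6238), lambda* = (15.4653)


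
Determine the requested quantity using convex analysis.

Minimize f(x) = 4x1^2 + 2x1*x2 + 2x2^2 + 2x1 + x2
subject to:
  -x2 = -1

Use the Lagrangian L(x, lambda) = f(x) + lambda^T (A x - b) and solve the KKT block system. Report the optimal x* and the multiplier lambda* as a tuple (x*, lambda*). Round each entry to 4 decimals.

Form the Lagrangian:
  L(x, lambda) = (1/2) x^T Q x + c^T x + lambda^T (A x - b)
Stationarity (grad_x L = 0): Q x + c + A^T lambda = 0.
Primal feasibility: A x = b.

This gives the KKT block system:
  [ Q   A^T ] [ x     ]   [-c ]
  [ A    0  ] [ lambda ] = [ b ]

Solving the linear system:
  x*      = (-0.5, 1)
  lambda* = (4)
  f(x*)   = 2

x* = (-0.5, 1), lambda* = (4)


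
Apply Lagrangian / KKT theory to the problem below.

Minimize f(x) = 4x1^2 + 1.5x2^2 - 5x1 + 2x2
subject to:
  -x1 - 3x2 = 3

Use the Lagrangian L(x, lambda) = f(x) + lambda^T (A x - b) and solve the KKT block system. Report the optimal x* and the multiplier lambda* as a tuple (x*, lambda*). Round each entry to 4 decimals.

Form the Lagrangian:
  L(x, lambda) = (1/2) x^T Q x + c^T x + lambda^T (A x - b)
Stationarity (grad_x L = 0): Q x + c + A^T lambda = 0.
Primal feasibility: A x = b.

This gives the KKT block system:
  [ Q   A^T ] [ x     ]   [-c ]
  [ A    0  ] [ lambda ] = [ b ]

Solving the linear system:
  x*      = (0.56, -1.1867)
  lambda* = (-0.52)
  f(x*)   = -1.8067

x* = (0.56, -1.1867), lambda* = (-0.52)


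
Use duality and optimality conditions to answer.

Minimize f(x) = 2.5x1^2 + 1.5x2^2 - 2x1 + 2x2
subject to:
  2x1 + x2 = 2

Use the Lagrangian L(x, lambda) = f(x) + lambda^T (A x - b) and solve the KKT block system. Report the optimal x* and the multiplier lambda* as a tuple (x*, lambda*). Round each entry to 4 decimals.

Form the Lagrangian:
  L(x, lambda) = (1/2) x^T Q x + c^T x + lambda^T (A x - b)
Stationarity (grad_x L = 0): Q x + c + A^T lambda = 0.
Primal feasibility: A x = b.

This gives the KKT block system:
  [ Q   A^T ] [ x     ]   [-c ]
  [ A    0  ] [ lambda ] = [ b ]

Solving the linear system:
  x*      = (1.0588, -0.1176)
  lambda* = (-1.6471)
  f(x*)   = 0.4706

x* = (1.0588, -0.1176), lambda* = (-1.6471)


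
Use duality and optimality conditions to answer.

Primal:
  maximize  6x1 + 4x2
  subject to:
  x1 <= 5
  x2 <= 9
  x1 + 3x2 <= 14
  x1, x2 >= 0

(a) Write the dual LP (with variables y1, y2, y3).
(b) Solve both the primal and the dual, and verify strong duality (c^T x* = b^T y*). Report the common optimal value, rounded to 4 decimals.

The standard primal-dual pair for 'max c^T x s.t. A x <= b, x >= 0' is:
  Dual:  min b^T y  s.t.  A^T y >= c,  y >= 0.

So the dual LP is:
  minimize  5y1 + 9y2 + 14y3
  subject to:
    y1 + y3 >= 6
    y2 + 3y3 >= 4
    y1, y2, y3 >= 0

Solving the primal: x* = (5, 3).
  primal value c^T x* = 42.
Solving the dual: y* = (4.6667, 0, 1.3333).
  dual value b^T y* = 42.
Strong duality: c^T x* = b^T y*. Confirmed.

42
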